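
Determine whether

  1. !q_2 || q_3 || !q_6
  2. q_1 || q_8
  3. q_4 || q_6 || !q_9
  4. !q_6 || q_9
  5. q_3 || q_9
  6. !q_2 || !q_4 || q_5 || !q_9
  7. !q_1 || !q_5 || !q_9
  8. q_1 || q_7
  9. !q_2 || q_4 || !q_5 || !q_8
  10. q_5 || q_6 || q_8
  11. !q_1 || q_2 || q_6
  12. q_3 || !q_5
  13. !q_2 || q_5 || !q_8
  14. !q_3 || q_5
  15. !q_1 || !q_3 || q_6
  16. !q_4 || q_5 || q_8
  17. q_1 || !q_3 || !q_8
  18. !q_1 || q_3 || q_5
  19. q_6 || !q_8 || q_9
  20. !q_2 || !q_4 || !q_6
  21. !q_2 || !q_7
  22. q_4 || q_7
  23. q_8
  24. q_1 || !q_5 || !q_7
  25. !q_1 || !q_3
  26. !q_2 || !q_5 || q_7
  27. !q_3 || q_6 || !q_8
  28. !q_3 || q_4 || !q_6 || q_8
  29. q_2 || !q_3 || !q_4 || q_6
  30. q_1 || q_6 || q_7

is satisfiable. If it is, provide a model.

q_1=F, q_2=F, q_3=F, q_4=T, q_5=F, q_6=F, q_7=T, q_8=T, q_9=T

Unit clause (q_8) forces q_8 = True.
Try q_1 = True:
  (!q_1 || !q_3) forces q_3 = False.
  (q_3 || q_9) forces q_9 = True.
  (!q_1 || !q_5 || !q_9) forces q_5 = False.
  clause (!q_1 || q_3 || q_5) is falsified — backtrack.
So q_1 = False.
  then (q_1 || q_7) forces q_7 = True.
  then (q_1 || !q_3 || !q_8) forces q_3 = False.
  then (!q_2 || !q_7) forces q_2 = False.
  then (q_1 || !q_5 || !q_7) forces q_5 = False.
  then (q_3 || q_9) forces q_9 = True.
Set q_4 = True.
Set q_6 = False.
All clauses satisfied.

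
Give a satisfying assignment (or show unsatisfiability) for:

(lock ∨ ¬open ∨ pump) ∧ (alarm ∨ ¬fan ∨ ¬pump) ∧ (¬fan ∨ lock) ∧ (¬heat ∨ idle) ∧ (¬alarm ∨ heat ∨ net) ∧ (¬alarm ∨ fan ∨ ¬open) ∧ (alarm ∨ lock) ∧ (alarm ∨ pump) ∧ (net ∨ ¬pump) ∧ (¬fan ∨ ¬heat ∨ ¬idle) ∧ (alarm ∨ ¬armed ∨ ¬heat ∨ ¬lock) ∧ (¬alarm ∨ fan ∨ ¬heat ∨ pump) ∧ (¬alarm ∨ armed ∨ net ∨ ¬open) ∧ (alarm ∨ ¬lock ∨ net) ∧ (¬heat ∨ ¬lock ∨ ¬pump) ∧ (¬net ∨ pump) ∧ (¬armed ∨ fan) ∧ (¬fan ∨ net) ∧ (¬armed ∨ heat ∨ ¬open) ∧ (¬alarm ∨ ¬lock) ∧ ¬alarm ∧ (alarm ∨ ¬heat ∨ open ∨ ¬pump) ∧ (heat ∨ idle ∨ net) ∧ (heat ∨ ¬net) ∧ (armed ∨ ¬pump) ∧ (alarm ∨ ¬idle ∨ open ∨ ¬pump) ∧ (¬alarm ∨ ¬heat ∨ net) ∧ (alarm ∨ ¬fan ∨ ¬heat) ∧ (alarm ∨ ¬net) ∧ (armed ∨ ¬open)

Case pump = True:
  (net ∨ ¬pump) forces net = True.
  (¬alarm) forces alarm = False.
  Clause (alarm ∨ ¬net) is falsified — contradiction.
Case pump = False:
  (alarm ∨ pump) forces alarm = True.
  Clause (¬alarm) is falsified — contradiction.
Both cases fail, so the formula is unsatisfiable.

Unsatisfiable — no assignment works.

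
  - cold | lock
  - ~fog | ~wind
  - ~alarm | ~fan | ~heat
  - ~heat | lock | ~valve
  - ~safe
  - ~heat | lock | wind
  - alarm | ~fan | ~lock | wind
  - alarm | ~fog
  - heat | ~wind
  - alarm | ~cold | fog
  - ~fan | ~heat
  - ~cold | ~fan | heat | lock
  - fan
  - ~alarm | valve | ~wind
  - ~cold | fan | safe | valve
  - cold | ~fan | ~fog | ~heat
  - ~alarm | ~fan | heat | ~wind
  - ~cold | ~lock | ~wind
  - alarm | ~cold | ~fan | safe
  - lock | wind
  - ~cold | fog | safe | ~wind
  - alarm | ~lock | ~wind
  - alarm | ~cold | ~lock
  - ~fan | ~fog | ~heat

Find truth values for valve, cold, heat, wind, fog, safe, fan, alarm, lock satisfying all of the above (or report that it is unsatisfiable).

valve=F, cold=F, heat=F, wind=F, fog=F, safe=F, fan=T, alarm=T, lock=T

Unit clause (~safe) forces safe = False.
Unit clause (fan) forces fan = True.
In (~fan | ~heat) only ~heat is left, so heat = False.
In (heat | ~wind) only ~wind is left, so wind = False.
In (lock | wind) only lock is left, so lock = True.
In (alarm | ~fan | ~lock | wind) only alarm is left, so alarm = True.
Set valve = False.
Set cold = False.
Set fog = False.
All clauses satisfied.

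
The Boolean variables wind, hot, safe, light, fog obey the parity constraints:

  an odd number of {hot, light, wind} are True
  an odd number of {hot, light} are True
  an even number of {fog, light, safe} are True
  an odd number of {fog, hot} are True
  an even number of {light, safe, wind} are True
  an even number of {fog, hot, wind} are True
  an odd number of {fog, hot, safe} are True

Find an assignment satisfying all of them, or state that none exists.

UNSATISFIABLE

Adding constraints 1, 2, 4, 6 mod 2: every variable appears an even number of times on the left, so the left side is 0.
But the right sides sum to 1 (mod 2). 0 ≠ 1 — the system is inconsistent.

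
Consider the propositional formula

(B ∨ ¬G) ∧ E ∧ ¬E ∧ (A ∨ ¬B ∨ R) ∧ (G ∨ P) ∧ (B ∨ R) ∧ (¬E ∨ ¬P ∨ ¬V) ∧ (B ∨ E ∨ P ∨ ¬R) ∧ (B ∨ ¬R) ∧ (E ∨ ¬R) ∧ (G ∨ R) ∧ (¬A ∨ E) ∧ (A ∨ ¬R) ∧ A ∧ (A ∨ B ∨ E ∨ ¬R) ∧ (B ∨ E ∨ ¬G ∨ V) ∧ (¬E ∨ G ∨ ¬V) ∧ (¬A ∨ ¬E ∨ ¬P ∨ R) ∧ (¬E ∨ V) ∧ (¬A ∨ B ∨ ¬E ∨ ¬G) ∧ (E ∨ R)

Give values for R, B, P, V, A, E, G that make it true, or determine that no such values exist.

Unsatisfiable

Case E = True:
  Clause (¬E) is falsified — contradiction.
Case E = False:
  Clause (E) is falsified — contradiction.
Both cases fail, so the formula is unsatisfiable.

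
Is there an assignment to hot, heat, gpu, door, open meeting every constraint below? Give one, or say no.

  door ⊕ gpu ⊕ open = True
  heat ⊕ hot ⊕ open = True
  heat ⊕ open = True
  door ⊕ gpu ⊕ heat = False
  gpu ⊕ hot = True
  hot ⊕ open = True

hot: False, heat: False, gpu: True, door: True, open: True

door ⊕ gpu ⊕ open = T ⊕ T ⊕ T = True ✓
heat ⊕ hot ⊕ open = F ⊕ F ⊕ T = True ✓
heat ⊕ open = F ⊕ T = True ✓
door ⊕ gpu ⊕ heat = T ⊕ T ⊕ F = False ✓
gpu ⊕ hot = T ⊕ F = True ✓
hot ⊕ open = F ⊕ T = True ✓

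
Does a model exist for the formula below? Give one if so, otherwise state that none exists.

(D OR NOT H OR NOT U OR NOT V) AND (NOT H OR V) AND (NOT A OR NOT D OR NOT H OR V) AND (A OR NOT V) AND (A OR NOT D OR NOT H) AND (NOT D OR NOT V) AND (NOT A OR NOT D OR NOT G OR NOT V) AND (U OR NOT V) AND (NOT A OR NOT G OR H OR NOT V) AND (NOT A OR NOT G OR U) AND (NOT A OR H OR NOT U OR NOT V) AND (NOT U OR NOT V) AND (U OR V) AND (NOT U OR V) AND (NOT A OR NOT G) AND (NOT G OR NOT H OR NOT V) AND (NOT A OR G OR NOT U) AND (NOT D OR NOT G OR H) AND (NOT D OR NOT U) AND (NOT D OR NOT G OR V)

Case U = True:
  (NOT U OR NOT V) forces V = False.
  Clause (NOT U OR V) is falsified — contradiction.
Case U = False:
  (U OR NOT V) forces V = False.
  Clause (U OR V) is falsified — contradiction.
Both cases fail, so the formula is unsatisfiable.

The formula is unsatisfiable.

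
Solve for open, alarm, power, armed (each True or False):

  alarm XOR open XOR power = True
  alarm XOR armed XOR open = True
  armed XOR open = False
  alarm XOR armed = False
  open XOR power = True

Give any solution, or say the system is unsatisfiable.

UNSATISFIABLE

Adding constraints 1, 2, 3, 5 mod 2: every variable appears an even number of times on the left, so the left side is 0.
But the right sides sum to 1 (mod 2). 0 ≠ 1 — the system is inconsistent.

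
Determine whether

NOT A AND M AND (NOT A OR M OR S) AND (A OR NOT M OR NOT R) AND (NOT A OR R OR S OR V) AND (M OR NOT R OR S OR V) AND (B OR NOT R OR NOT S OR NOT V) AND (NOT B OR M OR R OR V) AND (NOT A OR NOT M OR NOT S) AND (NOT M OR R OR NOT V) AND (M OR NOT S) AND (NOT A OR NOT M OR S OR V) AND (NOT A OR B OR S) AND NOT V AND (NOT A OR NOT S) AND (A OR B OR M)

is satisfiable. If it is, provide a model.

Unit clause (NOT A) forces A = False.
Unit clause (M) forces M = True.
In (A OR NOT M OR NOT R) only NOT R is left, so R = False.
In (NOT M OR R OR NOT V) only NOT V is left, so V = False.
Set S = False.
Set B = True.
All clauses satisfied.

V = False, S = False, B = True, R = False, M = True, A = False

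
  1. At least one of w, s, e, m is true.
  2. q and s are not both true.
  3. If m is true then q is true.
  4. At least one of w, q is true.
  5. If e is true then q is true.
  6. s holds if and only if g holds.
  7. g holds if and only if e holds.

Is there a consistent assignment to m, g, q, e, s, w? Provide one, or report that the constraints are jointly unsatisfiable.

m = False, g = False, q = True, e = False, s = False, w = True

  (1) {w, s, e, m}: 1 true — at least one ✓
  (2) q=T, s=F — not both ✓
  (3) m=F ⇒ q: vacuous ✓
  (4) {w, q}: 2 true — at least one ✓
  (5) e=F ⇒ q: vacuous ✓
  (6) s=F, g=F — same ✓
  (7) g=F, e=F — same ✓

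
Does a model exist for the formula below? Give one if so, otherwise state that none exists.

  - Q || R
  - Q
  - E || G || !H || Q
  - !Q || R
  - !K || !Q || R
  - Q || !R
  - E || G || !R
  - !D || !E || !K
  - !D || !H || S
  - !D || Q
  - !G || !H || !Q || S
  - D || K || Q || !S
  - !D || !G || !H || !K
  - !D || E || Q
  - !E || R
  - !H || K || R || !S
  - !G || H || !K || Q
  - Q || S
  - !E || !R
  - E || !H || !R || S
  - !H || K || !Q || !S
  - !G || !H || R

Unit clause (Q) forces Q = True.
In (!Q || R) only R is left, so R = True.
In (!E || !R) only !E is left, so E = False.
In (E || G || !R) only G is left, so G = True.
Set K = False.
Try H = True:
  (!G || !H || !Q || S) forces S = True.
  clause (!H || K || !Q || !S) is falsified — backtrack.
So H = False.
Set D = True.
Set S = False.
All clauses satisfied.

K = False; H = False; R = True; Q = True; E = False; D = True; S = False; G = True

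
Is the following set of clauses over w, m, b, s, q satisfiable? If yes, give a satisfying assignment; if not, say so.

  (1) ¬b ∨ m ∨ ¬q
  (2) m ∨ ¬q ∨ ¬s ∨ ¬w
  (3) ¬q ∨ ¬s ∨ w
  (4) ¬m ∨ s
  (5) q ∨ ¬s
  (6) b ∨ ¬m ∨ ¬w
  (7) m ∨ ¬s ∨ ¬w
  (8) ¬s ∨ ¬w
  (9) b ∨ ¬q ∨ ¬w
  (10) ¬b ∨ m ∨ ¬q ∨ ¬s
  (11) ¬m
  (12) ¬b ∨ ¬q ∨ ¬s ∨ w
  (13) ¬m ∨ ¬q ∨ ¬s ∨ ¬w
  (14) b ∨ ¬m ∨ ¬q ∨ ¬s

Unit clause (¬m) forces m = False.
Set w = True.
  then (m ∨ ¬s ∨ ¬w) forces s = False.
Set b = True.
  then (¬b ∨ m ∨ ¬q) forces q = False.
All clauses satisfied.

w = True; m = False; b = True; s = False; q = False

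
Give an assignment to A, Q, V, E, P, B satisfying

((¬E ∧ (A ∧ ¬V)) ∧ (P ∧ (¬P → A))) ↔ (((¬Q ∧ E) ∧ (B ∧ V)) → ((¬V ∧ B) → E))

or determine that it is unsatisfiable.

A=T, Q=T, V=F, E=F, P=T, B=T

  ((¬E ∧ (A ∧ ¬V)) ∧ (P ∧ (¬P → A))) ↔ (((¬Q ∧ E) ∧ (B ∧ V)) → ((¬V ∧ B) → E)) = True
    (¬E ∧ (A ∧ ¬V)) ∧ (P ∧ (¬P → A)) = True
      ¬E ∧ (A ∧ ¬V) = True
        ¬E = True
        A ∧ ¬V = True
          ¬V = True
      P ∧ (¬P → A) = True
        ¬P → A = True
          ¬P = False
    ((¬Q ∧ E) ∧ (B ∧ V)) → ((¬V ∧ B) → E) = True
      (¬Q ∧ E) ∧ (B ∧ V) = False
        ¬Q ∧ E = False
          ¬Q = False
        B ∧ V = False
      (¬V ∧ B) → E = False
        ¬V ∧ B = True
          ¬V = True
The formula evaluates to True.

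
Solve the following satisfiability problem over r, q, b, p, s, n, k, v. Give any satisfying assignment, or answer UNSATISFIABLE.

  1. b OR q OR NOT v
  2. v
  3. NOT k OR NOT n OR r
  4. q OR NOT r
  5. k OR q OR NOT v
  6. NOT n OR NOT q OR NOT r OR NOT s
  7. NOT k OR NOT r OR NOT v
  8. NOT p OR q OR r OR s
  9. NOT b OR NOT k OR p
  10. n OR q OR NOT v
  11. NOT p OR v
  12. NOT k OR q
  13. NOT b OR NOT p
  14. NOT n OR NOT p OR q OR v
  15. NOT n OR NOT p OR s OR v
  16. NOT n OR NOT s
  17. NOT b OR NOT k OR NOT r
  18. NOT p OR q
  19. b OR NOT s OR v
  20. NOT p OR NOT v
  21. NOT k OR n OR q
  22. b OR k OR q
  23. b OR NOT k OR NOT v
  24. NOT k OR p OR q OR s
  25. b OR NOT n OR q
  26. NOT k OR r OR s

r: False, q: True, b: False, p: False, s: True, n: False, k: False, v: True

Unit clause (v) forces v = True.
In (NOT p OR NOT v) only NOT p is left, so p = False.
Set r = False.
Set q = True.
Set b = False.
  then (b OR NOT k OR NOT v) forces k = False.
Set s = True.
  then (NOT n OR NOT s) forces n = False.
All clauses satisfied.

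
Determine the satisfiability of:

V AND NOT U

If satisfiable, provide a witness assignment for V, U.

V = True; U = False

  NOT U = True
Both conjuncts True, so the formula holds.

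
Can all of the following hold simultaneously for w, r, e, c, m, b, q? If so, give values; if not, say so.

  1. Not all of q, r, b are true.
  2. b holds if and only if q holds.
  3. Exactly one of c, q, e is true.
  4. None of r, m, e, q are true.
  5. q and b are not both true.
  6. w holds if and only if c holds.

w: True, r: False, e: False, c: True, m: False, b: False, q: False

  (1) {q, r, b}: 0/3 true — not all ✓
  (2) b=F, q=F — same ✓
  (3) {c, q, e}: 1 true — exactly one ✓
  (4) {r, m, e, q}: 0 true — none ✓
  (5) q=F, b=F — not both ✓
  (6) w=T, c=T — same ✓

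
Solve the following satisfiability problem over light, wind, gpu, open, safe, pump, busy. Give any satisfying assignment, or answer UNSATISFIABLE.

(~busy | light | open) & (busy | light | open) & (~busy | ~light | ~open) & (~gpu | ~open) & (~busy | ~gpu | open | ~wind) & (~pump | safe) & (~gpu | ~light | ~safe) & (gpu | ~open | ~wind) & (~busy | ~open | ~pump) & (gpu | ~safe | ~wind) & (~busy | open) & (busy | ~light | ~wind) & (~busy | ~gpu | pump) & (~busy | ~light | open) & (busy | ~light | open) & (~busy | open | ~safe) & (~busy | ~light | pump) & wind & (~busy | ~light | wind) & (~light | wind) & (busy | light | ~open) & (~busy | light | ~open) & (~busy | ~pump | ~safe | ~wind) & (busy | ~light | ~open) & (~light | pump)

Case open = True:
  (~gpu | ~open) forces gpu = False.
  (gpu | ~open | ~wind) forces wind = False.
  Clause (wind) is falsified — contradiction.
Case open = False:
  (~busy | open) forces busy = False.
  (busy | light | open) forces light = True.
  Clause (busy | ~light | open) is falsified — contradiction.
Both cases fail, so the formula is unsatisfiable.

Unsatisfiable — no assignment works.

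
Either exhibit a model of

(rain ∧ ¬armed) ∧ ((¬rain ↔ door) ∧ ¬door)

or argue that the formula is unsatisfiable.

armed: False, door: False, rain: True

  rain ∧ ¬armed = True
    ¬armed = True
  (¬rain ↔ door) ∧ ¬door = True
    ¬rain ↔ door = True
      ¬rain = False
    ¬door = True
Both conjuncts True, so the formula holds.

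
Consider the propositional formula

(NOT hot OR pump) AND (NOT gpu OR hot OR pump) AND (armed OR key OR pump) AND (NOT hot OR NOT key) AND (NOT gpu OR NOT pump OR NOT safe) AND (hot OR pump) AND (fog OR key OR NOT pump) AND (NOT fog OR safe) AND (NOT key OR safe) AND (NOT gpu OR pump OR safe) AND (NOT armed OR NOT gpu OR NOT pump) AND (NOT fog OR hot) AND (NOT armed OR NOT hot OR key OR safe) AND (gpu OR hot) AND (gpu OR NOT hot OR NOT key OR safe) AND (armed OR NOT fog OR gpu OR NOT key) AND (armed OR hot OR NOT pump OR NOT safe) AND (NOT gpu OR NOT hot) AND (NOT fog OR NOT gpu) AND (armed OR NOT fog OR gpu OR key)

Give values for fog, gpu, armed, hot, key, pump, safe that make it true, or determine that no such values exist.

fog=T, gpu=F, armed=T, hot=T, key=F, pump=T, safe=T

Set fog = True.
  then (NOT fog OR safe) forces safe = True.
  then (NOT fog OR hot) forces hot = True.
  then (NOT gpu OR NOT hot) forces gpu = False.
  then (NOT hot OR pump) forces pump = True.
  then (NOT hot OR NOT key) forces key = False.
  then (armed OR NOT fog OR gpu OR key) forces armed = True.
All clauses satisfied.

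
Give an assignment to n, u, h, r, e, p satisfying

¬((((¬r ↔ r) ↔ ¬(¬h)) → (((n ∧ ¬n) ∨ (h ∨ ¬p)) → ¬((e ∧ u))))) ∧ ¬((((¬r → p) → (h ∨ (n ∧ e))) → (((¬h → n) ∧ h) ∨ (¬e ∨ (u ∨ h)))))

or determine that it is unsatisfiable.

Case u = True: the conjunct ¬((((¬r → p) → (h ∨ (n ∧ e))) → (((¬h → n) ∧ h) ∨ (¬e ∨ (u ∨ h))))) becomes ¬((((¬r → p) → (h ∨ (n ∧ e))) → True)) = False.
Case u = False: the conjunct ¬((((¬r ↔ r) ↔ ¬(¬h)) → (((n ∧ ¬n) ∨ (h ∨ ¬p)) → ¬((e ∧ u))))) becomes ¬((((¬r ↔ r) ↔ ¬(¬h)) → True)) = False.
Both cases fail — unsatisfiable.

Unsatisfiable — no assignment works.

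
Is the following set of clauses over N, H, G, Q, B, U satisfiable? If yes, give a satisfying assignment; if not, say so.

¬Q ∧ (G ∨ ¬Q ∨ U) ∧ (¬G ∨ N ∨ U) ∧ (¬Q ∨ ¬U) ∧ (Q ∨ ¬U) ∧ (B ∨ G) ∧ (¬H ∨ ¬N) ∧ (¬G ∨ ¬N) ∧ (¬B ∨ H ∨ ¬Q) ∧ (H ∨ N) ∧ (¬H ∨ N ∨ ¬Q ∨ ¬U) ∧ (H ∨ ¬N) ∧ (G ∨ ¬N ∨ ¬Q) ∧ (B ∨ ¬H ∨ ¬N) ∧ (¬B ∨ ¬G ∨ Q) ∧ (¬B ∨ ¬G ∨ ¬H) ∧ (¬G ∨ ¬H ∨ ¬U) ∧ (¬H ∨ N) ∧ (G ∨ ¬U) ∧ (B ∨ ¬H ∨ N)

Case H = True:
  (¬Q) forces Q = False.
  (Q ∨ ¬U) forces U = False.
  (¬H ∨ ¬N) forces N = False.
  Clause (¬H ∨ N) is falsified — contradiction.
Case H = False:
  (¬Q) forces Q = False.
  (Q ∨ ¬U) forces U = False.
  (H ∨ N) forces N = True.
  Clause (H ∨ ¬N) is falsified — contradiction.
Both cases fail, so the formula is unsatisfiable.

UNSATISFIABLE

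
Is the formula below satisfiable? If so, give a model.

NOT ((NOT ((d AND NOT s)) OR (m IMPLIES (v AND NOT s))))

v=F; d=T; s=F; m=T

  NOT ((NOT ((d AND NOT s)) OR (m IMPLIES (v AND NOT s)))) = True
    NOT ((d AND NOT s)) OR (m IMPLIES (v AND NOT s)) = False
      NOT ((d AND NOT s)) = False
        d AND NOT s = True
          NOT s = True
      m IMPLIES (v AND NOT s) = False
        v AND NOT s = False
          NOT s = True
The formula evaluates to True.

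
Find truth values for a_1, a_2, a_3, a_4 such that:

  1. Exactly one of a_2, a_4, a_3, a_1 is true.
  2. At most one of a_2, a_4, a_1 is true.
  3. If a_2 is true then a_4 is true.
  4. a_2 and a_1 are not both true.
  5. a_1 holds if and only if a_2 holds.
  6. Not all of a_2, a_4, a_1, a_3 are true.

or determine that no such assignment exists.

a_1: False, a_2: False, a_3: True, a_4: False

  (1) {a_2, a_4, a_3, a_1}: 1 true — exactly one ✓
  (2) {a_2, a_4, a_1}: 0 true — at most one ✓
  (3) a_2=F ⇒ a_4: vacuous ✓
  (4) a_2=F, a_1=F — not both ✓
  (5) a_1=F, a_2=F — same ✓
  (6) {a_2, a_4, a_1, a_3}: 1/4 true — not all ✓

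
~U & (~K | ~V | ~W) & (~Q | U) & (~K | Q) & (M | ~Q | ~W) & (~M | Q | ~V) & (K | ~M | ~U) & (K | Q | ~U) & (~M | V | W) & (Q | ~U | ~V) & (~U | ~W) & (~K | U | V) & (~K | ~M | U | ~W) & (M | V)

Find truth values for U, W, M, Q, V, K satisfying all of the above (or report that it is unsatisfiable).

Unit clause (~U) forces U = False.
In (~Q | U) only ~Q is left, so Q = False.
In (~K | Q) only ~K is left, so K = False.
Set W = False.
Try M = True:
  (~M | Q | ~V) forces V = False.
  clause (~M | V | W) is falsified — backtrack.
So M = False.
  then (M | V) forces V = True.
All clauses satisfied.

U = False, W = False, M = False, Q = False, V = True, K = False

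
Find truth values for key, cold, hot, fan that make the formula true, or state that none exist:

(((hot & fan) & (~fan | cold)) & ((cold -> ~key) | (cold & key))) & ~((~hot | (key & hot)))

key: False, cold: True, hot: True, fan: True

  ((hot & fan) & (~fan | cold)) & ((cold -> ~key) | (cold & key)) = True
    (hot & fan) & (~fan | cold) = True
      hot & fan = True
      ~fan | cold = True
        ~fan = False
    (cold -> ~key) | (cold & key) = True
      cold -> ~key = True
        ~key = True
      cold & key = False
  ~((~hot | (key & hot))) = True
    ~hot | (key & hot) = False
      ~hot = False
      key & hot = False
Both conjuncts True, so the formula holds.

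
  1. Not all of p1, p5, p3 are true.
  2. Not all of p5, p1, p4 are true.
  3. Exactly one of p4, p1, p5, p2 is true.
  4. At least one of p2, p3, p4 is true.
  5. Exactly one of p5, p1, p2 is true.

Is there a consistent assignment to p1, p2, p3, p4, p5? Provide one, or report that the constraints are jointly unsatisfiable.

p1: False; p2: False; p3: True; p4: False; p5: True

  (1) {p1, p5, p3}: 2/3 true — not all ✓
  (2) {p5, p1, p4}: 1/3 true — not all ✓
  (3) {p4, p1, p5, p2}: 1 true — exactly one ✓
  (4) {p2, p3, p4}: 1 true — at least one ✓
  (5) {p5, p1, p2}: 1 true — exactly one ✓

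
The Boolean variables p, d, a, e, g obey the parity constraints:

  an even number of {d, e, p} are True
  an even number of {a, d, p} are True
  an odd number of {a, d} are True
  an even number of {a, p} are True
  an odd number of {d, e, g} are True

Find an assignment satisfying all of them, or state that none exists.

p=T, d=F, a=T, e=T, g=F

{d, e, p}: 2 true → even ✓
{a, d, p}: 2 true → even ✓
{a, d}: 1 true → odd ✓
{a, p}: 2 true → even ✓
{d, e, g}: 1 true → odd ✓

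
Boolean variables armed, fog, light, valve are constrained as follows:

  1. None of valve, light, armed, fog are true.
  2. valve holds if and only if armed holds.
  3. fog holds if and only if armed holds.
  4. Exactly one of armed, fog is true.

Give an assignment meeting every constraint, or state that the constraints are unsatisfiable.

Unsatisfiable — no assignment works.

Case armed = True:
  Constraint (1) is violated (armed=T) — contradiction.
Case armed = False:
  (1) forces valve = False.
  (1) forces light = False.
  (1) forces fog = False.
  Constraint (4) is violated (armed=F, fog=F) — contradiction.
Both cases fail — unsatisfiable.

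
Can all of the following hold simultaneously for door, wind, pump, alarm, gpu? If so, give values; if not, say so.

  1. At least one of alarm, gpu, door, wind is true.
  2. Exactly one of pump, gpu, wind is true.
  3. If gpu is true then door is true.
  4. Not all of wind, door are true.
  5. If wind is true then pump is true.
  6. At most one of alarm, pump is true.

door = True, wind = False, pump = True, alarm = False, gpu = False

  (1) {alarm, gpu, door, wind}: 1 true — at least one ✓
  (2) {pump, gpu, wind}: 1 true — exactly one ✓
  (3) gpu=F ⇒ door: vacuous ✓
  (4) {wind, door}: 1/2 true — not all ✓
  (5) wind=F ⇒ pump: vacuous ✓
  (6) {alarm, pump}: 1 true — at most one ✓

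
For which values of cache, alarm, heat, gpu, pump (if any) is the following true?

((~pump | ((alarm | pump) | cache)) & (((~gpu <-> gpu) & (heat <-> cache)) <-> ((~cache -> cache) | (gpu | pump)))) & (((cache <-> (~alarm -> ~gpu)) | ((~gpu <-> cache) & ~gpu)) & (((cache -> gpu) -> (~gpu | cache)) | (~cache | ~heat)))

Case gpu = True: the conjunct ((~gpu <-> gpu) & (heat <-> cache)) <-> ((~cache -> cache) | (gpu | pump)) becomes (False & (heat <-> cache)) <-> ((~cache -> cache) | True) = False.
Case gpu = False: the formula simplifies to ((~pump | ((alarm | pump) | cache)) & ~(((~cache -> cache) | pump))) & (cache | cache).
  cache = True: the conjunct ~(((~cache -> cache) | pump)) becomes ~((True | pump)) = False.
  cache = False: the conjunct cache | cache becomes False | False = False.
Both cases fail — unsatisfiable.

No satisfying assignment exists.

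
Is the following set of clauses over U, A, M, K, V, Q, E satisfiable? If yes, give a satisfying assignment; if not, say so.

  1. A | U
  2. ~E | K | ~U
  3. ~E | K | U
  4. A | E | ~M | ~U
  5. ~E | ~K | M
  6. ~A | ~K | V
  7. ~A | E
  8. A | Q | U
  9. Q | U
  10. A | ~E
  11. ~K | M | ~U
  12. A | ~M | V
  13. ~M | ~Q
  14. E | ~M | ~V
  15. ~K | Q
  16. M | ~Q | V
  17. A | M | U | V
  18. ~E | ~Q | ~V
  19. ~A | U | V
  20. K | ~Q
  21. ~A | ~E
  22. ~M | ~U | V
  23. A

The formula is unsatisfiable.

Case A = True:
  (~A | E) forces E = True.
  Clause (~A | ~E) is falsified — contradiction.
Case A = False:
  Clause (A) is falsified — contradiction.
Both cases fail, so the formula is unsatisfiable.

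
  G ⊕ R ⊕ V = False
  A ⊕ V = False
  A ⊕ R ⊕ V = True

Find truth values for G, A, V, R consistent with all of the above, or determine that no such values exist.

G=T, A=F, V=F, R=T

G ⊕ R ⊕ V = T ⊕ T ⊕ F = False ✓
A ⊕ V = F ⊕ F = False ✓
A ⊕ R ⊕ V = F ⊕ T ⊕ F = True ✓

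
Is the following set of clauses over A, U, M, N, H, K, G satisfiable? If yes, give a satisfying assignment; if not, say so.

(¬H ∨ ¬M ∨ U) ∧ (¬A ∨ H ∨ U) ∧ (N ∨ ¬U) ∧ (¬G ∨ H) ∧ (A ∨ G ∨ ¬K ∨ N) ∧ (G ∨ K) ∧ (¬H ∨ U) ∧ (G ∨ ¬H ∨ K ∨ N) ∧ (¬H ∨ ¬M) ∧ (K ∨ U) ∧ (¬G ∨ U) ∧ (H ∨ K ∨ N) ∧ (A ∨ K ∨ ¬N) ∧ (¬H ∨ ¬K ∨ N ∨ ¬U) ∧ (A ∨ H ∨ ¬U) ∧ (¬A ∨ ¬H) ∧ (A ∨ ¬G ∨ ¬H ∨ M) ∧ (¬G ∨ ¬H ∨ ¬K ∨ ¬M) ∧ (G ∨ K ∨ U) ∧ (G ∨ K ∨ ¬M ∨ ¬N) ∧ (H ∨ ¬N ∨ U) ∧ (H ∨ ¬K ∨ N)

Set A = True.
  then (¬A ∨ ¬H) forces H = False.
  then (¬A ∨ H ∨ U) forces U = True.
  then (N ∨ ¬U) forces N = True.
  then (¬G ∨ H) forces G = False.
  then (G ∨ K) forces K = True.
Set M = False.
All clauses satisfied.

A: True, U: True, M: False, N: True, H: False, K: True, G: False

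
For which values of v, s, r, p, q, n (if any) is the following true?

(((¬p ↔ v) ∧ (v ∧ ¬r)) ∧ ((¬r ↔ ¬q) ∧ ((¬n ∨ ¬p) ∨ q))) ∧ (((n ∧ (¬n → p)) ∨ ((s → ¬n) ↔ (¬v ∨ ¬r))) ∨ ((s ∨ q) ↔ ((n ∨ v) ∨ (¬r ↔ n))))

v: True, s: False, r: False, p: False, q: False, n: False

  ((¬p ↔ v) ∧ (v ∧ ¬r)) ∧ ((¬r ↔ ¬q) ∧ ((¬n ∨ ¬p) ∨ q)) = True
    (¬p ↔ v) ∧ (v ∧ ¬r) = True
      ¬p ↔ v = True
        ¬p = True
      v ∧ ¬r = True
        ¬r = True
    (¬r ↔ ¬q) ∧ ((¬n ∨ ¬p) ∨ q) = True
      ¬r ↔ ¬q = True
        ¬r = True
        ¬q = True
      (¬n ∨ ¬p) ∨ q = True
        ¬n ∨ ¬p = True
          ¬n = True
          ¬p = True
  ((n ∧ (¬n → p)) ∨ ((s → ¬n) ↔ (¬v ∨ ¬r))) ∨ ((s ∨ q) ↔ ((n ∨ v) ∨ (¬r ↔ n))) = True
    (n ∧ (¬n → p)) ∨ ((s → ¬n) ↔ (¬v ∨ ¬r)) = True
      n ∧ (¬n → p) = False
        ¬n → p = False
          ¬n = True
      (s → ¬n) ↔ (¬v ∨ ¬r) = True
        s → ¬n = True
          ¬n = True
        ¬v ∨ ¬r = True
          ¬v = False
          ¬r = True
    (s ∨ q) ↔ ((n ∨ v) ∨ (¬r ↔ n)) = False
      s ∨ q = False
      (n ∨ v) ∨ (¬r ↔ n) = True
        n ∨ v = True
        ¬r ↔ n = False
          ¬r = True
Both conjuncts True, so the formula holds.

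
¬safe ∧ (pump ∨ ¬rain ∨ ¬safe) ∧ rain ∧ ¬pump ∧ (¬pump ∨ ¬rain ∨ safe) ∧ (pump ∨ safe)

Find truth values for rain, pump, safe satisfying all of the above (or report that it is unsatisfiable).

Case pump = True:
  Clause (¬pump) is falsified — contradiction.
Case pump = False:
  (¬safe) forces safe = False.
  Clause (pump ∨ safe) is falsified — contradiction.
Both cases fail, so the formula is unsatisfiable.

UNSATISFIABLE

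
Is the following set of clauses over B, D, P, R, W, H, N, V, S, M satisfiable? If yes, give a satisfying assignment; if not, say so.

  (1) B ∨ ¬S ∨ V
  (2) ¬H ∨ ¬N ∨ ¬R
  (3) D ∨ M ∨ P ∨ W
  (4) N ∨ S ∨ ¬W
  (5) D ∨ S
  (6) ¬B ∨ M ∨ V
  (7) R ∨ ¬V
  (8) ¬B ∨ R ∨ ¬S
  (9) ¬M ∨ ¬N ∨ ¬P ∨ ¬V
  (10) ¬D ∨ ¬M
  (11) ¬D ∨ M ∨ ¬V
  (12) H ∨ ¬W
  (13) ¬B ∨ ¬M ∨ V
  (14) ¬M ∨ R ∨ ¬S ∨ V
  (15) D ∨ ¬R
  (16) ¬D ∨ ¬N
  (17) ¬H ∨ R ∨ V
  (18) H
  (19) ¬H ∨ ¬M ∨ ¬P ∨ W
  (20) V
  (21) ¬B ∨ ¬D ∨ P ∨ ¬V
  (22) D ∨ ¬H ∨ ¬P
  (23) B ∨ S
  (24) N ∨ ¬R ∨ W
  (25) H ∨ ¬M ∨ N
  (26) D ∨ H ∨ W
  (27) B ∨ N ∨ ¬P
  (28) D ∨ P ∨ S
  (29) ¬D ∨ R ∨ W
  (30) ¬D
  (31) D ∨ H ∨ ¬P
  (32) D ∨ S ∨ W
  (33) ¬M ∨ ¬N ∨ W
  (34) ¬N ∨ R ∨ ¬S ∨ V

Unsatisfiable

Case R = True:
  (D ∨ ¬R) forces D = True.
  Clause (¬D) is falsified — contradiction.
Case R = False:
  (R ∨ ¬V) forces V = False.
  Clause (V) is falsified — contradiction.
Both cases fail, so the formula is unsatisfiable.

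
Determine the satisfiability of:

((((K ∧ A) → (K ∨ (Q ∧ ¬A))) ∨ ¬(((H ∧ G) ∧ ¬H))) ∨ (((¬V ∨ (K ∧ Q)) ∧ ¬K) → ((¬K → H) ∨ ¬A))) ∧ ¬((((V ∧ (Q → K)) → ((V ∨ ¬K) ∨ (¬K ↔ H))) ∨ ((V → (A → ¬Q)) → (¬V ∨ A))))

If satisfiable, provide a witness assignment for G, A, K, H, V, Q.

No satisfying assignment exists.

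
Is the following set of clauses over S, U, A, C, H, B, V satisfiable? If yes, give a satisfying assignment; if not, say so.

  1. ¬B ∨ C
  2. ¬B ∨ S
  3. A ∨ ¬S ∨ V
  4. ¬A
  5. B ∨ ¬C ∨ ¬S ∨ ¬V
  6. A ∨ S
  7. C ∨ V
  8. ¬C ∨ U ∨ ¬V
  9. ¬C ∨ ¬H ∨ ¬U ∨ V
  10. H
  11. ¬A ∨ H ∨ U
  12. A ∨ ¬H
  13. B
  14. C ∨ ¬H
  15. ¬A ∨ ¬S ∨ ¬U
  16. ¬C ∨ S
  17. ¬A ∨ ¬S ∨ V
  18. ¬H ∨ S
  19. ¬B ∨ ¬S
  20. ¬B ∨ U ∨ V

UNSATISFIABLE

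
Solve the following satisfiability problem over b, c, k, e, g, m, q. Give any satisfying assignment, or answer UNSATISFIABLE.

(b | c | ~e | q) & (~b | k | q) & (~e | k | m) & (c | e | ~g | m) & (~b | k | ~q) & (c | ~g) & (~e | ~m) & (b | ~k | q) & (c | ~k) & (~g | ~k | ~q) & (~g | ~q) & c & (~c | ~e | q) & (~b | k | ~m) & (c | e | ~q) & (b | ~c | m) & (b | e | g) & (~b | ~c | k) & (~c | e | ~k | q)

Unit clause (c) forces c = True.
Set b = True.
  then (~b | ~c | k) forces k = True.
Set e = True.
  then (~e | ~m) forces m = False.
  then (~c | ~e | q) forces q = True.
  then (~g | ~k | ~q) forces g = False.
All clauses satisfied.

b = True; c = True; k = True; e = True; g = False; m = False; q = True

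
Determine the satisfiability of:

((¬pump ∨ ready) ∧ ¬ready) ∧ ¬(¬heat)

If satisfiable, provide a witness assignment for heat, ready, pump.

heat=T, ready=F, pump=F

  (¬pump ∨ ready) ∧ ¬ready = True
    ¬pump ∨ ready = True
      ¬pump = True
    ¬ready = True
  ¬(¬heat) = True
    ¬heat = False
Both conjuncts True, so the formula holds.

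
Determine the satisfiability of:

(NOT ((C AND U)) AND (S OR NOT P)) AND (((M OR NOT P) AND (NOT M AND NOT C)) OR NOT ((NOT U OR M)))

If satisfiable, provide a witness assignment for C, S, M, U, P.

C: False, S: True, M: False, U: True, P: False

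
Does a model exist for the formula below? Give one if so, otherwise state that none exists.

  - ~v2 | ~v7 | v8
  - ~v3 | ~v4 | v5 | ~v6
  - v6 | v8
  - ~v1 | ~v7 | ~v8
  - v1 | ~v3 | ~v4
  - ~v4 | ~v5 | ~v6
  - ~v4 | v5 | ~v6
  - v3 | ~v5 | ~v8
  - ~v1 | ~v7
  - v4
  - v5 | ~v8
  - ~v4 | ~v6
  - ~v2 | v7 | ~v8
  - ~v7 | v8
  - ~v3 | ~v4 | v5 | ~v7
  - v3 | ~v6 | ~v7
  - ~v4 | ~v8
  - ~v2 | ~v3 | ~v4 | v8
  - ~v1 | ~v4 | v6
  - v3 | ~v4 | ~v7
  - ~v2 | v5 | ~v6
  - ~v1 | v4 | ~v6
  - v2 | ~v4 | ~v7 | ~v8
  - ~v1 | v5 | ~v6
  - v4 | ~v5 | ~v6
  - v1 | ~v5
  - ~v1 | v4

Case v4 = True:
  (~v4 | ~v6) forces v6 = False.
  (v6 | v8) forces v8 = True.
  Clause (~v4 | ~v8) is falsified — contradiction.
Case v4 = False:
  Clause (v4) is falsified — contradiction.
Both cases fail, so the formula is unsatisfiable.

Unsatisfiable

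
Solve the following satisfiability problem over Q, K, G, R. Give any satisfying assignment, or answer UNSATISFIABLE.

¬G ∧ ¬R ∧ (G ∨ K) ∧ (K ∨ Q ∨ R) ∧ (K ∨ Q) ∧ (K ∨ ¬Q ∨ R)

Unit clause (¬G) forces G = False.
Unit clause (¬R) forces R = False.
In (G ∨ K) only K is left, so K = True.
Set Q = False.
Check each clause:
  (¬G): ¬G holds.
  (¬R): ¬R holds.
  (G ∨ K): K holds.
  (K ∨ Q ∨ R): K holds.
  (K ∨ Q): K holds.
  (K ∨ ¬Q ∨ R): K holds.
All clauses satisfied.

Q = False, K = True, G = False, R = False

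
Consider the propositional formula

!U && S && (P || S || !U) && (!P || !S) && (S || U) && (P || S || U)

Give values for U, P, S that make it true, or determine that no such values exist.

U: False, P: False, S: True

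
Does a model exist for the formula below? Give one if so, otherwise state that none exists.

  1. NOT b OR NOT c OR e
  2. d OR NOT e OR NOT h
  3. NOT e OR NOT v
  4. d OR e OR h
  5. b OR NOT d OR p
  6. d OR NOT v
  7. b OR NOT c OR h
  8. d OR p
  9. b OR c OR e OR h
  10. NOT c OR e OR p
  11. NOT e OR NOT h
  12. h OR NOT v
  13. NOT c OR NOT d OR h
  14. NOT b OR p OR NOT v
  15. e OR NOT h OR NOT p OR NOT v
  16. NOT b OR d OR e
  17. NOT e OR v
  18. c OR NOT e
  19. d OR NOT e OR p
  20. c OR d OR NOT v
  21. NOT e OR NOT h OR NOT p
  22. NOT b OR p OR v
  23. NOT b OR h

Set v = False.
  then (NOT e OR v) forces e = False.
Set b = True.
  then (NOT b OR NOT c OR e) forces c = False.
  then (NOT b OR d OR e) forces d = True.
  then (NOT b OR p OR v) forces p = True.
  then (NOT b OR h) forces h = True.
All clauses satisfied.

v = False; e = False; b = True; c = False; p = True; d = True; h = True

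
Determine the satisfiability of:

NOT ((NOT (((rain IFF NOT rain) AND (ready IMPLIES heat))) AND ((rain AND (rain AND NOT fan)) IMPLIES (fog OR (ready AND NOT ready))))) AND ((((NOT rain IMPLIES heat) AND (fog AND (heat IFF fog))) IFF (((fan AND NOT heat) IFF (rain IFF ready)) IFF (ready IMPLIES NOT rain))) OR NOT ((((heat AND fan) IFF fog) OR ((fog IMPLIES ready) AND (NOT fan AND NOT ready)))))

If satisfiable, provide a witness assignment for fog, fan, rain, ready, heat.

No satisfying assignment exists.

Case rain = True: the formula simplifies to NOT ((NOT fan IMPLIES (fog OR (ready AND NOT ready)))) AND (((fog AND (heat IFF fog)) IFF (((fan AND NOT heat) IFF ready) IFF NOT ready)) OR NOT ((((heat AND fan) IFF fog) OR ((fog IMPLIES ready) AND (NOT fan AND NOT ready))))).
  fan = True: the conjunct NOT ((NOT fan IMPLIES (fog OR (ready AND NOT ready)))) becomes NOT ((False IMPLIES (fog OR (ready AND NOT ready)))) = False.
  fan = False: simplifies to NOT ((fog OR (ready AND NOT ready))) AND (((fog AND (heat IFF fog)) IFF (NOT ready IFF NOT ready)) OR NOT ((NOT fog OR ((fog IMPLIES ready) AND NOT ready)))).
    fog = True: the conjunct NOT ((fog OR (ready AND NOT ready))) becomes NOT ((True OR (ready AND NOT ready))) = False.
    fog = False: simplifies to NOT ((ready AND NOT ready)) AND NOT ((NOT ready IFF NOT ready)).
      ready = True: the conjunct NOT ((NOT ready IFF NOT ready)) becomes NOT ((False IFF False)) = False.
      ready = False: the conjunct NOT ((NOT ready IFF NOT ready)) becomes NOT ((True IFF True)) = False.
Case rain = False: the conjunct NOT ((NOT (((rain IFF NOT rain) AND (ready IMPLIES heat))) AND ((rain AND (rain AND NOT fan)) IMPLIES (fog OR (ready AND NOT ready))))) becomes NOT ((True AND True)) = False.
Both cases fail — unsatisfiable.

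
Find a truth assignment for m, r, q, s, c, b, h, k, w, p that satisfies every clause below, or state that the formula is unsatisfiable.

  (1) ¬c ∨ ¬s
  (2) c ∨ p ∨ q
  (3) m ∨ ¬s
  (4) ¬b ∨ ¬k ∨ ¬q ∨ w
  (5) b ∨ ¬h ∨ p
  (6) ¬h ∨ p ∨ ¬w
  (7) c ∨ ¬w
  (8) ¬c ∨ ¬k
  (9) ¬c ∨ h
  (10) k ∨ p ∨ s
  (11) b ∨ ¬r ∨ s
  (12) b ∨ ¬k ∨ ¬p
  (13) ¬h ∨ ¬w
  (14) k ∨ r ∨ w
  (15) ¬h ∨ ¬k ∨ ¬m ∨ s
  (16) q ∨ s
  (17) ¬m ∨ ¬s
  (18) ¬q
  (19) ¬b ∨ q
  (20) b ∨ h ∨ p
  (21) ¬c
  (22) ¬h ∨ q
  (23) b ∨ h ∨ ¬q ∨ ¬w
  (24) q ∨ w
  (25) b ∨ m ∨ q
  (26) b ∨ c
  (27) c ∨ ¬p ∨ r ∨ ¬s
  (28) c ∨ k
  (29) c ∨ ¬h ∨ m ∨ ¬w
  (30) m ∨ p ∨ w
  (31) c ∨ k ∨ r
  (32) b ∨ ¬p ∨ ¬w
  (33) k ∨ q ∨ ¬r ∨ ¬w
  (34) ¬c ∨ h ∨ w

Unsatisfiable — no assignment works.

Case c = True:
  Clause (¬c) is falsified — contradiction.
Case c = False:
  (c ∨ ¬w) forces w = False.
  (¬q) forces q = False.
  Clause (q ∨ w) is falsified — contradiction.
Both cases fail, so the formula is unsatisfiable.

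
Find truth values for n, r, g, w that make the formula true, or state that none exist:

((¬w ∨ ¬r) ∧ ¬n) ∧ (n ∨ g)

n = False; r = False; g = True; w = True

  (¬w ∨ ¬r) ∧ ¬n = True
    ¬w ∨ ¬r = True
      ¬w = False
      ¬r = True
    ¬n = True
  n ∨ g = True
Both conjuncts True, so the formula holds.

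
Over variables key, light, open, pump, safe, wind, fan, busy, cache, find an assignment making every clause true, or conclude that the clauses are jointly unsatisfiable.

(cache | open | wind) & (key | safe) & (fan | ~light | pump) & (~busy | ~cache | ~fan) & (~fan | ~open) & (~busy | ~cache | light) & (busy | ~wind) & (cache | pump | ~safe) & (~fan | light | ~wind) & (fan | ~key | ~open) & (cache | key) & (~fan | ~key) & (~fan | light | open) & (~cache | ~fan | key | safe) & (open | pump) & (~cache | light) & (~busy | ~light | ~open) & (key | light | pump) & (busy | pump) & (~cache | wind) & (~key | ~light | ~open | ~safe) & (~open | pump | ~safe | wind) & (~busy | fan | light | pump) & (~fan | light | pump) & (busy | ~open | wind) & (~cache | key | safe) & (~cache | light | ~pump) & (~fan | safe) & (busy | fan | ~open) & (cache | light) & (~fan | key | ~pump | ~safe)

Set key = False.
  then (key | safe) forces safe = True.
  then (cache | key) forces cache = True.
  then (~cache | light) forces light = True.
  then (~cache | wind) forces wind = True.
  then (busy | ~wind) forces busy = True.
  then (~busy | ~light | ~open) forces open = False.
  then (~busy | ~cache | ~fan) forces fan = False.
  then (open | pump) forces pump = True.
All clauses satisfied.

key: False, light: True, open: False, pump: True, safe: True, wind: True, fan: False, busy: True, cache: True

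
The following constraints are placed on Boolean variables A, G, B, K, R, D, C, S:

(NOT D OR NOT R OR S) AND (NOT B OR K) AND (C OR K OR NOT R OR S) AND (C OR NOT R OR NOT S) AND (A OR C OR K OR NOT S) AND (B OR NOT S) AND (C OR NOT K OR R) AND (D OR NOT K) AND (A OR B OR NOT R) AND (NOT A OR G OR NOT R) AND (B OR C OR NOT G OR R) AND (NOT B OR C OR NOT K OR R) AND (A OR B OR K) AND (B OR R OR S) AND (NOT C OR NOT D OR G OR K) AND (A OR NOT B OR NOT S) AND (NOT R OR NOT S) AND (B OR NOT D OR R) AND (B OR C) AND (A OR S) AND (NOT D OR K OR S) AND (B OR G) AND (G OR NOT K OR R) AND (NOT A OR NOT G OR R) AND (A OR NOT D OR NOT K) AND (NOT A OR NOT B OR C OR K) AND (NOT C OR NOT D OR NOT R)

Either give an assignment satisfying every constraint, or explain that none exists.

Set A = True.
Try G = False:
  (NOT A OR G OR NOT R) forces R = False.
  (B OR G) forces B = True.
  (NOT B OR K) forces K = True.
  clause (G OR NOT K OR R) is falsified — backtrack.
So G = True.
  then (NOT A OR NOT G OR R) forces R = True.
  then (NOT R OR NOT S) forces S = False.
  then (NOT D OR NOT R OR S) forces D = False.
  then (D OR NOT K) forces K = False.
  then (NOT B OR K) forces B = False.
  then (C OR K OR NOT R OR S) forces C = True.
All clauses satisfied.

A = True, G = True, B = False, K = False, R = True, D = False, C = True, S = False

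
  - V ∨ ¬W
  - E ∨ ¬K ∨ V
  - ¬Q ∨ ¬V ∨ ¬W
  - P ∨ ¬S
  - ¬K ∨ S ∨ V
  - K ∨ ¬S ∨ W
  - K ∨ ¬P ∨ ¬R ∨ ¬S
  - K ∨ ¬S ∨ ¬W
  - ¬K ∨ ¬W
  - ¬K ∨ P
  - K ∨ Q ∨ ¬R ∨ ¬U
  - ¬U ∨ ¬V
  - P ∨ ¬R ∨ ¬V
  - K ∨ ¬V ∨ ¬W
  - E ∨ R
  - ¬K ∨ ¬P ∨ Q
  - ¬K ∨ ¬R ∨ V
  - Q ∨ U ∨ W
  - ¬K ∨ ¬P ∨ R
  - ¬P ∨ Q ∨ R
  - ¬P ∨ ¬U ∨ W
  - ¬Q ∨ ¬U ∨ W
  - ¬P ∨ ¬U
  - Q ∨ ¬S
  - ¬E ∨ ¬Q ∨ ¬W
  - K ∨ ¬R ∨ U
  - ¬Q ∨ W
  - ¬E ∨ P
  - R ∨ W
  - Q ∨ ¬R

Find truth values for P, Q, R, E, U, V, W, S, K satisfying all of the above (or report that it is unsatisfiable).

No satisfying assignment exists.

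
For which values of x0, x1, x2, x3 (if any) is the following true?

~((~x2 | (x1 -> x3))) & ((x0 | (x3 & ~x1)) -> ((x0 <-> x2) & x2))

x0: True, x1: True, x2: True, x3: False

  ~((~x2 | (x1 -> x3))) = True
    ~x2 | (x1 -> x3) = False
      ~x2 = False
      x1 -> x3 = False
  (x0 | (x3 & ~x1)) -> ((x0 <-> x2) & x2) = True
    x0 | (x3 & ~x1) = True
      x3 & ~x1 = False
        ~x1 = False
    (x0 <-> x2) & x2 = True
      x0 <-> x2 = True
Both conjuncts True, so the formula holds.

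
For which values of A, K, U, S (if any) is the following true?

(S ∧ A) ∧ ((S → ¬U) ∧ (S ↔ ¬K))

A = True, K = False, U = False, S = True

  S ∧ A = True
  (S → ¬U) ∧ (S ↔ ¬K) = True
    S → ¬U = True
      ¬U = True
    S ↔ ¬K = True
      ¬K = True
Both conjuncts True, so the formula holds.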